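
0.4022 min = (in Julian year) 7.647e-07. Check: 1 min = 60 s, so 0.4022 min = 0.4022 * 60 = 24.132 s. 1 Julian year = 31557600 s, so 24.132 s = 24.132 / 31557600 = 7.6469694e-07 Julian year ≈ 7.647e-07 Julian year (4 s.f.).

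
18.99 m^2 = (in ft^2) 1 ft^2 = 0.09290304 m^2, so 18.99 m^2 = 18.99 / 0.09290304 = 204.40666 ft^2 ≈ 204.4 ft^2 (4 s.f.). Final answer: 204.4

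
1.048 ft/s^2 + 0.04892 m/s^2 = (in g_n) 0.03756. Check: 1 ft/s^2 = 0.3048 m/s^2, so 1.048 ft/s^2 = 1.048 * 0.3048 = 0.3194304 m/s^2. 0.04892 m/s^2 is already in m/s^2. Sum: 0.3194304 + 0.04892 = 0.3683504 m/s^2. 1 g_n = 9.80665 m/s^2, so 0.3683504 m/s^2 = 0.3683504 / 9.80665 = 0.037561287 g_n ≈ 0.03756 g_n (4 s.f.).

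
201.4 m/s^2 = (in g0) 20.54. Check: 1 g0 = 9.80665 m/s^2, so 201.4 m/s^2 = 201.4 / 9.80665 = 20.537085 g0 ≈ 20.54 g0 (4 s.f.).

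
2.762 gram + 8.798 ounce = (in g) 1 gram = 0.001 kg, so 2.762 gram = 2.762 * 0.001 = 0.002762 kg. 1 ounce = 0.028349523 kg, so 8.798 ounce = 8.798 * 0.028349523 = 0.2494191 kg. Sum: 0.002762 + 0.2494191 = 0.2521811 kg. 1 g = 0.001 kg, so 0.2521811 kg = 0.2521811 / 0.001 = 252.1811 g ≈ 252.2 g (4 s.f.). Final answer: 252.2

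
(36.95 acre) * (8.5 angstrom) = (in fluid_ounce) 1 acre = 4046.8564 m^2, so 36.95 acre = 36.95 * 4046.8564 = 149531.34 m^2. 1 angstrom = 1e-10 m, so 8.5 angstrom = 8.5 * 1e-10 = 8.5e-10 m. Combine: 149531.34 m^2 * 8.5e-10 m = 0.00012710164 m^3. 1 fluid_ounce = 2.957353e-05 m^3, so 0.00012710164 m^3 = 0.00012710164 / 2.957353e-05 = 4.2978178 fluid_ounce ≈ 4.298 fluid_ounce (4 s.f.). Final answer: 4.298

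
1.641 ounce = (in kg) 1 ounce = 0.028349523 kg, so 1.641 ounce = 1.641 * 0.028349523 = 0.046521567 kg. Result: 0.046521567 kg ≈ 0.04652 kg (4 s.f.). Final answer: 0.04652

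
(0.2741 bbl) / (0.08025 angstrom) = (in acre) 1.342e+06. Check: 1 bbl = 0.15898729 m^3, so 0.2741 bbl = 0.2741 * 0.15898729 = 0.043578418 m^3. 1 angstrom = 1e-10 m, so 0.08025 angstrom = 0.08025 * 1e-10 = 8.025e-12 m. Combine: 0.043578418 m^3 / 8.025e-12 m = 5.4303324e+09 m^2. 1 acre = 4046.8564 m^2, so 5.4303324e+09 m^2 = 5.4303324e+09 / 4046.8564 = 1341864.4 acre ≈ 1.342e+06 acre (4 s.f.).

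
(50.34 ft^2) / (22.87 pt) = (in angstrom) 1 ft^2 = 0.09290304 m^2, so 50.34 ft^2 = 50.34 * 0.09290304 = 4.676739 m^2. 1 pt = 0.00035277778 m, so 22.87 pt = 22.87 * 0.00035277778 = 0.0080680278 m. Combine: 4.676739 m^2 / 0.0080680278 m = 579.66323 m. 1 angstrom = 1e-10 m, so 579.66323 m = 579.66323 / 1e-10 = 5.7966323e+12 angstrom ≈ 5.797e+12 angstrom (4 s.f.). Final answer: 5.797e+12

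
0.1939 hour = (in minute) 1 hour = 3600 s, so 0.1939 hour = 0.1939 * 3600 = 698.04 s. 1 minute = 60 s, so 698.04 s = 698.04 / 60 = 11.634 minute ≈ 11.63 minute (4 s.f.). Final answer: 11.63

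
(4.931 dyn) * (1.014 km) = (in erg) 5e+05. Check: 1 dyn = 1e-05 N, so 4.931 dyn = 4.931 * 1e-05 = 4.931e-05 N. 1 km = 1000 m, so 1.014 km = 1.014 * 1000 = 1014 m. Combine: 4.931e-05 N * 1014 m = 0.05000034 J. 1 erg = 1e-07 J, so 0.05000034 J = 0.05000034 / 1e-07 = 500003.4 erg ≈ 5e+05 erg (4 s.f.).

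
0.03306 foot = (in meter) 0.01008. Check: 1 foot = 0.3048 m, so 0.03306 foot = 0.03306 * 0.3048 = 0.010076688 m. 0.010076688 m = 0.010076688 meter ≈ 0.01008 meter (4 s.f.).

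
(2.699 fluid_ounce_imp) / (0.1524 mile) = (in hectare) 1 fluid_ounce_imp = 2.8413063e-05 m^3, so 2.699 fluid_ounce_imp = 2.699 * 2.8413063e-05 = 7.6686856e-05 m^3. 1 mile = 1609.344 m, so 0.1524 mile = 0.1524 * 1609.344 = 245.26403 m. Combine: 7.6686856e-05 m^3 / 245.26403 m = 3.1267062e-07 m^2. 1 hectare = 10000 m^2, so 3.1267062e-07 m^2 = 3.1267062e-07 / 10000 = 3.1267062e-11 hectare ≈ 3.127e-11 hectare (4 s.f.). Final answer: 3.127e-11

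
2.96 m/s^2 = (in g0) 0.3018. Check: 1 g0 = 9.80665 m/s^2, so 2.96 m/s^2 = 2.96 / 9.80665 = 0.301836 g0 ≈ 0.3018 g0 (4 s.f.).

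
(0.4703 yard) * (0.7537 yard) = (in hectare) 2.964e-05. Check: 1 yard = 0.9144 m, so 0.4703 yard = 0.4703 * 0.9144 = 0.43004232 m. 1 yard = 0.9144 m, so 0.7537 yard = 0.7537 * 0.9144 = 0.68918328 m. Combine: 0.43004232 m * 0.68918328 m = 0.29637798 m^2. 1 hectare = 10000 m^2, so 0.29637798 m^2 = 0.29637798 / 10000 = 2.9637798e-05 hectare ≈ 2.964e-05 hectare (4 s.f.).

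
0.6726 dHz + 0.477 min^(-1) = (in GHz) 1 dHz = 0.1 Hz, so 0.6726 dHz = 0.6726 * 0.1 = 0.06726 Hz. 1 min^(-1) = 0.016666667 Hz, so 0.477 min^(-1) = 0.477 * 0.016666667 = 0.00795 Hz. Sum: 0.06726 + 0.00795 = 0.07521 Hz. 1 GHz = 1e+09 Hz, so 0.07521 Hz = 0.07521 / 1e+09 = 7.521e-11 GHz. Final answer: 7.521e-11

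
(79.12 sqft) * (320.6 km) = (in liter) 2.357e+09. Check: 1 sqft = 0.09290304 m^2, so 79.12 sqft = 79.12 * 0.09290304 = 7.3504885 m^2. 1 km = 1000 m, so 320.6 km = 320.6 * 1000 = 320600 m. Combine: 7.3504885 m^2 * 320600 m = 2356566.6 m^3. 1 liter = 0.001 m^3, so 2356566.6 m^3 = 2356566.6 / 0.001 = 2.3565666e+09 liter ≈ 2.357e+09 liter (4 s.f.).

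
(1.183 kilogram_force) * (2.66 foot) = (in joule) 1 kilogram_force = 9.80665 N, so 1.183 kilogram_force = 1.183 * 9.80665 = 11.601267 N. 1 foot = 0.3048 m, so 2.66 foot = 2.66 * 0.3048 = 0.810768 m. Combine: 11.601267 N * 0.810768 m = 9.405936 J. 9.405936 J = 9.405936 joule ≈ 9.406 joule (4 s.f.). Final answer: 9.406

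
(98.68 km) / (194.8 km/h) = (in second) 1 km = 1000 m, so 98.68 km = 98.68 * 1000 = 98680 m. 1 km/h = 0.27777778 m/s, so 194.8 km/h = 194.8 * 0.27777778 = 54.111111 m/s. Combine: 98680 m / 54.111111 m/s = 1823.655 s. 1823.655 s = 1823.655 second ≈ 1824 second (4 s.f.). Final answer: 1824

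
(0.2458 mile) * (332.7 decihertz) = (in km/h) 1 mile = 1609.344 m, so 0.2458 mile = 0.2458 * 1609.344 = 395.57676 m. 1 decihertz = 0.1 Hz, so 332.7 decihertz = 332.7 * 0.1 = 33.27 Hz. Combine: 395.57676 m * 33.27 Hz = 13160.839 m/s. 1 km/h = 0.27777778 m/s, so 13160.839 m/s = 13160.839 / 0.27777778 = 47379.019 km/h ≈ 4.738e+04 km/h (4 s.f.). Final answer: 4.738e+04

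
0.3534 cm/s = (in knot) 0.00687. Check: 1 cm/s = 0.01 m/s, so 0.3534 cm/s = 0.3534 * 0.01 = 0.003534 m/s. 1 knot = 0.51444444 m/s, so 0.003534 m/s = 0.003534 / 0.51444444 = 0.0068695464 knot ≈ 0.00687 knot (4 s.f.).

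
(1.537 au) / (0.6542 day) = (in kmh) 1 au = 1.4959787e+11 m, so 1.537 au = 1.537 * 1.4959787e+11 = 2.2993193e+11 m. 1 day = 86400 s, so 0.6542 day = 0.6542 * 86400 = 56522.88 s. Combine: 2.2993193e+11 m / 56522.88 s = 4067944.3 m/s. 1 kmh = 0.27777778 m/s, so 4067944.3 m/s = 4067944.3 / 0.27777778 = 14644599 kmh ≈ 1.464e+07 kmh (4 s.f.). Final answer: 1.464e+07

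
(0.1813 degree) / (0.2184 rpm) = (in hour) 3.843e-05. Check: 1 degree = 0.017453293 rad, so 0.1813 degree = 0.1813 * 0.017453293 = 0.0031642819 rad. 1 rpm = 0.10471976 rad/s, so 0.2184 rpm = 0.2184 * 0.10471976 = 0.022870795 rad/s. Combine: 0.0031642819 rad / 0.022870795 rad/s = 0.1383547 s. 1 hour = 3600 s, so 0.1383547 s = 0.1383547 / 3600 = 3.8431861e-05 hour ≈ 3.843e-05 hour (4 s.f.).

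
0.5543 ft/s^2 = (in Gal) 1 ft/s^2 = 0.3048 m/s^2, so 0.5543 ft/s^2 = 0.5543 * 0.3048 = 0.16895064 m/s^2. 1 Gal = 0.01 m/s^2, so 0.16895064 m/s^2 = 0.16895064 / 0.01 = 16.895064 Gal ≈ 16.9 Gal (4 s.f.). Final answer: 16.9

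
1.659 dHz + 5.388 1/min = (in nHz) 2.557e+08. Check: 1 dHz = 0.1 Hz, so 1.659 dHz = 1.659 * 0.1 = 0.1659 Hz. 1 1/min = 0.016666667 Hz, so 5.388 1/min = 5.388 * 0.016666667 = 0.0898 Hz. Sum: 0.1659 + 0.0898 = 0.2557 Hz. 1 nHz = 1e-09 Hz, so 0.2557 Hz = 0.2557 / 1e-09 = 2.557e+08 nHz.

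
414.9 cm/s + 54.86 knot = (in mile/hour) 72.41. Check: 1 cm/s = 0.01 m/s, so 414.9 cm/s = 414.9 * 0.01 = 4.149 m/s. 1 knot = 0.51444444 m/s, so 54.86 knot = 54.86 * 0.51444444 = 28.222422 m/s. Sum: 4.149 + 28.222422 = 32.371422 m/s. 1 mile/hour = 0.44704 m/s, so 32.371422 m/s = 32.371422 / 0.44704 = 72.412809 mile/hour ≈ 72.41 mile/hour (4 s.f.).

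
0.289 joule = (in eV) 0.289 joule = 0.289 J. 1 eV = 1.6021766e-19 J, so 0.289 J = 0.289 / 1.6021766e-19 = 1.8037961e+18 eV ≈ 1.804e+18 eV (4 s.f.). Final answer: 1.804e+18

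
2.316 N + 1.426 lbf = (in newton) 2.316 N is already in N. 1 lbf = 4.4482216 N, so 1.426 lbf = 1.426 * 4.4482216 = 6.343164 N. Sum: 2.316 + 6.343164 = 8.659164 N. 8.659164 N = 8.659164 newton ≈ 8.659 newton (4 s.f.). Final answer: 8.659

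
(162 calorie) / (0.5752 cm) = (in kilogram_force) 1.202e+04. Check: 1 calorie = 4.184 J, so 162 calorie = 162 * 4.184 = 677.808 J. 1 cm = 0.01 m, so 0.5752 cm = 0.5752 * 0.01 = 0.005752 m. Combine: 677.808 J / 0.005752 m = 117838.66 N. 1 kilogram_force = 9.80665 N, so 117838.66 N = 117838.66 / 9.80665 = 12016.2 kilogram_force ≈ 1.202e+04 kilogram_force (4 s.f.).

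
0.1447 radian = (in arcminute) 0.1447 radian = 0.1447 rad. 1 arcminute = 0.00029088821 rad, so 0.1447 rad = 0.1447 / 0.00029088821 = 497.44196 arcminute ≈ 497.4 arcminute (4 s.f.). Final answer: 497.4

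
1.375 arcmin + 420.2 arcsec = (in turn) 1 arcmin = 0.00029088821 rad, so 1.375 arcmin = 1.375 * 0.00029088821 = 0.00039997129 rad. 1 arcsec = 4.8481368e-06 rad, so 420.2 arcsec = 420.2 * 4.8481368e-06 = 0.0020371871 rad. Sum: 0.00039997129 + 0.0020371871 = 0.0024371584 rad. 1 turn = 6.2831853 rad, so 0.0024371584 rad = 0.0024371584 / 6.2831853 = 0.0003878858 turn ≈ 0.0003879 turn (4 s.f.). Final answer: 0.0003879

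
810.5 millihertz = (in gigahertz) 8.105e-10. Check: 1 millihertz = 0.001 Hz, so 810.5 millihertz = 810.5 * 0.001 = 0.8105 Hz. 1 gigahertz = 1e+09 Hz, so 0.8105 Hz = 0.8105 / 1e+09 = 8.105e-10 gigahertz.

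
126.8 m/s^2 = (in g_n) 12.93. Check: 1 g_n = 9.80665 m/s^2, so 126.8 m/s^2 = 126.8 / 9.80665 = 12.930002 g_n ≈ 12.93 g_n (4 s.f.).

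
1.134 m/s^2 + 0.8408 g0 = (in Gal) 937.9. Check: 1.134 m/s^2 is already in m/s^2. 1 g0 = 9.80665 m/s^2, so 0.8408 g0 = 0.8408 * 9.80665 = 8.2454313 m/s^2. Sum: 1.134 + 8.2454313 = 9.3794313 m/s^2. 1 Gal = 0.01 m/s^2, so 9.3794313 m/s^2 = 9.3794313 / 0.01 = 937.94313 Gal ≈ 937.9 Gal (4 s.f.).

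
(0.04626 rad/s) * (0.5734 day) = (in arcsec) 0.04626 rad/s is already in rad/s. 1 day = 86400 s, so 0.5734 day = 0.5734 * 86400 = 49541.76 s. Combine: 0.04626 rad/s * 49541.76 s = 2291.8018 rad. 1 arcsec = 4.8481368e-06 rad, so 2291.8018 rad = 2291.8018 / 4.8481368e-06 = 4.7271806e+08 arcsec ≈ 4.727e+08 arcsec (4 s.f.). Final answer: 4.727e+08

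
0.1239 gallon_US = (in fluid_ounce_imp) 16.51. Check: 1 gallon_US = 0.0037854118 m^3, so 0.1239 gallon_US = 0.1239 * 0.0037854118 = 0.00046901252 m^3. 1 fluid_ounce_imp = 2.8413063e-05 m^3, so 0.00046901252 m^3 = 0.00046901252 / 2.8413063e-05 = 16.506933 fluid_ounce_imp ≈ 16.51 fluid_ounce_imp (4 s.f.).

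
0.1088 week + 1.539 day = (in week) 1 week = 604800 s, so 0.1088 week = 0.1088 * 604800 = 65802.24 s. 1 day = 86400 s, so 1.539 day = 1.539 * 86400 = 132969.6 s. Sum: 65802.24 + 132969.6 = 198771.84 s. 1 week = 604800 s, so 198771.84 s = 198771.84 / 604800 = 0.32865714 week ≈ 0.3287 week (4 s.f.). Final answer: 0.3287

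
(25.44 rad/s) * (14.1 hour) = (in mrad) 1.291e+09. Check: 25.44 rad/s is already in rad/s. 1 hour = 3600 s, so 14.1 hour = 14.1 * 3600 = 50760 s. Combine: 25.44 rad/s * 50760 s = 1291334.4 rad. 1 mrad = 0.001 rad, so 1291334.4 rad = 1291334.4 / 0.001 = 1.2913344e+09 mrad ≈ 1.291e+09 mrad (4 s.f.).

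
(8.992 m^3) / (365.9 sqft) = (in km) 0.0002645. Check: 8.992 m^3 is already in m^3. 1 sqft = 0.09290304 m^2, so 365.9 sqft = 365.9 * 0.09290304 = 33.993222 m^2. Combine: 8.992 m^3 / 33.993222 m^2 = 0.26452332 m. 1 km = 1000 m, so 0.26452332 m = 0.26452332 / 1000 = 0.00026452332 km ≈ 0.0002645 km (4 s.f.).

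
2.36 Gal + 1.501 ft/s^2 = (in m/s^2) 1 Gal = 0.01 m/s^2, so 2.36 Gal = 2.36 * 0.01 = 0.0236 m/s^2. 1 ft/s^2 = 0.3048 m/s^2, so 1.501 ft/s^2 = 1.501 * 0.3048 = 0.4575048 m/s^2. Sum: 0.0236 + 0.4575048 = 0.4811048 m/s^2. Result: 0.4811048 m/s^2 ≈ 0.4811 m/s^2 (4 s.f.). Final answer: 0.4811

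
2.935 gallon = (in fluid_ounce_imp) 391. Check: 1 gallon = 0.0037854118 m^3, so 2.935 gallon = 2.935 * 0.0037854118 = 0.011110184 m^3. 1 fluid_ounce_imp = 2.8413063e-05 m^3, so 0.011110184 m^3 = 0.011110184 / 2.8413063e-05 = 391.0238 fluid_ounce_imp ≈ 391 fluid_ounce_imp (4 s.f.).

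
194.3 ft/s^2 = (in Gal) 1 ft/s^2 = 0.3048 m/s^2, so 194.3 ft/s^2 = 194.3 * 0.3048 = 59.22264 m/s^2. 1 Gal = 0.01 m/s^2, so 59.22264 m/s^2 = 59.22264 / 0.01 = 5922.264 Gal ≈ 5922 Gal (4 s.f.). Final answer: 5922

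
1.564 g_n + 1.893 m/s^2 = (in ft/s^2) 1 g_n = 9.80665 m/s^2, so 1.564 g_n = 1.564 * 9.80665 = 15.337601 m/s^2. 1.893 m/s^2 is already in m/s^2. Sum: 15.337601 + 1.893 = 17.230601 m/s^2. 1 ft/s^2 = 0.3048 m/s^2, so 17.230601 m/s^2 = 17.230601 / 0.3048 = 56.530842 ft/s^2 ≈ 56.53 ft/s^2 (4 s.f.). Final answer: 56.53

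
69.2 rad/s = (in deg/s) 1 deg/s = 0.017453293 rad/s, so 69.2 rad/s = 69.2 / 0.017453293 = 3964.8679 deg/s ≈ 3965 deg/s (4 s.f.). Final answer: 3965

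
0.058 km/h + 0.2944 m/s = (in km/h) 1 km/h = 0.27777778 m/s, so 0.058 km/h = 0.058 * 0.27777778 = 0.016111111 m/s. 0.2944 m/s is already in m/s. Sum: 0.016111111 + 0.2944 = 0.31051111 m/s. 1 km/h = 0.27777778 m/s, so 0.31051111 m/s = 0.31051111 / 0.27777778 = 1.11784 km/h ≈ 1.118 km/h (4 s.f.). Final answer: 1.118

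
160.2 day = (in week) 22.89. Check: 1 day = 86400 s, so 160.2 day = 160.2 * 86400 = 13841280 s. 1 week = 604800 s, so 13841280 s = 13841280 / 604800 = 22.885714 week ≈ 22.89 week (4 s.f.).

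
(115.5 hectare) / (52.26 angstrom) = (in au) 1477. Check: 1 hectare = 10000 m^2, so 115.5 hectare = 115.5 * 10000 = 1155000 m^2. 1 angstrom = 1e-10 m, so 52.26 angstrom = 52.26 * 1e-10 = 5.226e-09 m. Combine: 1155000 m^2 / 5.226e-09 m = 2.2101033e+14 m. 1 au = 1.4959787e+11 m, so 2.2101033e+14 m = 2.2101033e+14 / 1.4959787e+11 = 1477.3628 au ≈ 1477 au (4 s.f.).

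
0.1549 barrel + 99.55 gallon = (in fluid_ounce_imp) 1.413e+04. Check: 1 barrel = 0.15898729 m^3, so 0.1549 barrel = 0.1549 * 0.15898729 = 0.024627132 m^3. 1 gallon = 0.0037854118 m^3, so 99.55 gallon = 99.55 * 0.0037854118 = 0.37683774 m^3. Sum: 0.024627132 + 0.37683774 = 0.40146488 m^3. 1 fluid_ounce_imp = 2.8413063e-05 m^3, so 0.40146488 m^3 = 0.40146488 / 2.8413063e-05 = 14129.588 fluid_ounce_imp ≈ 1.413e+04 fluid_ounce_imp (4 s.f.).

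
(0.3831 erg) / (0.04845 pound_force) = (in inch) 6.998e-06. Check: 1 erg = 1e-07 J, so 0.3831 erg = 0.3831 * 1e-07 = 3.831e-08 J. 1 pound_force = 4.4482216 N, so 0.04845 pound_force = 0.04845 * 4.4482216 = 0.21551634 N. Combine: 3.831e-08 J / 0.21551634 N = 1.7775915e-07 m. 1 inch = 0.0254 m, so 1.7775915e-07 m = 1.7775915e-07 / 0.0254 = 6.9983916e-06 inch ≈ 6.998e-06 inch (4 s.f.).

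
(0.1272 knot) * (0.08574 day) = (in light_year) 5.124e-14. Check: 1 knot = 0.51444444 m/s, so 0.1272 knot = 0.1272 * 0.51444444 = 0.065437333 m/s. 1 day = 86400 s, so 0.08574 day = 0.08574 * 86400 = 7407.936 s. Combine: 0.065437333 m/s * 7407.936 s = 484.75558 m. 1 light_year = 9.4607305e+15 m, so 484.75558 m = 484.75558 / 9.4607305e+15 = 5.1238705e-14 light_year ≈ 5.124e-14 light_year (4 s.f.).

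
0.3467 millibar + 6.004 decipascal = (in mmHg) 1 millibar = 100 Pa, so 0.3467 millibar = 0.3467 * 100 = 34.67 Pa. 1 decipascal = 0.1 Pa, so 6.004 decipascal = 6.004 * 0.1 = 0.6004 Pa. Sum: 34.67 + 0.6004 = 35.2704 Pa. 1 mmHg = 133.32237 Pa, so 35.2704 Pa = 35.2704 / 133.32237 = 0.26454976 mmHg ≈ 0.2645 mmHg (4 s.f.). Final answer: 0.2645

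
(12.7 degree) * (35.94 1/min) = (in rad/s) 0.1328. Check: 1 degree = 0.017453293 rad, so 12.7 degree = 12.7 * 0.017453293 = 0.22165682 rad. 1 1/min = 0.016666667 Hz, so 35.94 1/min = 35.94 * 0.016666667 = 0.599 Hz. Combine: 0.22165682 rad * 0.599 Hz = 0.13277243 rad/s. Result: 0.13277243 rad/s ≈ 0.1328 rad/s (4 s.f.).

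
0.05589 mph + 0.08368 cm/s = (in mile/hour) 1 mph = 0.44704 m/s, so 0.05589 mph = 0.05589 * 0.44704 = 0.024985066 m/s. 1 cm/s = 0.01 m/s, so 0.08368 cm/s = 0.08368 * 0.01 = 0.0008368 m/s. Sum: 0.024985066 + 0.0008368 = 0.025821866 m/s. 1 mile/hour = 0.44704 m/s, so 0.025821866 m/s = 0.025821866 / 0.44704 = 0.057761868 mile/hour ≈ 0.05776 mile/hour (4 s.f.). Final answer: 0.05776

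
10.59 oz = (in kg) 0.3002. Check: 1 oz = 0.028349523 kg, so 10.59 oz = 10.59 * 0.028349523 = 0.30022145 kg. Result: 0.30022145 kg ≈ 0.3002 kg (4 s.f.).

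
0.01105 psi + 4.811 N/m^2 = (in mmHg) 1 psi = 6894.7573 Pa, so 0.01105 psi = 0.01105 * 6894.7573 = 76.187068 Pa. 4.811 N/m^2 = 4.811 Pa. Sum: 76.187068 + 4.811 = 80.998068 Pa. 1 mmHg = 133.32237 Pa, so 80.998068 Pa = 80.998068 / 133.32237 = 0.60753547 mmHg ≈ 0.6075 mmHg (4 s.f.). Final answer: 0.6075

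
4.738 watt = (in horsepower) 0.006354. Check: 4.738 watt = 4.738 W. 1 horsepower = 745.69987 W, so 4.738 W = 4.738 / 745.69987 = 0.0063537627 horsepower ≈ 0.006354 horsepower (4 s.f.).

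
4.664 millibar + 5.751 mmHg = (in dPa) 1 millibar = 100 Pa, so 4.664 millibar = 4.664 * 100 = 466.4 Pa. 1 mmHg = 133.32237 Pa, so 5.751 mmHg = 5.751 * 133.32237 = 766.73694 Pa. Sum: 466.4 + 766.73694 = 1233.1369 Pa. 1 dPa = 0.1 Pa, so 1233.1369 Pa = 1233.1369 / 0.1 = 12331.369 dPa ≈ 1.233e+04 dPa (4 s.f.). Final answer: 1.233e+04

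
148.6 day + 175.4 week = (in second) 1 day = 86400 s, so 148.6 day = 148.6 * 86400 = 12839040 s. 1 week = 604800 s, so 175.4 week = 175.4 * 604800 = 1.0608192e+08 s. Sum: 12839040 + 1.0608192e+08 = 1.1892096e+08 s. 1.1892096e+08 s = 1.1892096e+08 second ≈ 1.189e+08 second (4 s.f.). Final answer: 1.189e+08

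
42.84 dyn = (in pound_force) 1 dyn = 1e-05 N, so 42.84 dyn = 42.84 * 1e-05 = 0.0004284 N. 1 pound_force = 4.4482216 N, so 0.0004284 N = 0.0004284 / 4.4482216 = 9.6308151e-05 pound_force ≈ 9.631e-05 pound_force (4 s.f.). Final answer: 9.631e-05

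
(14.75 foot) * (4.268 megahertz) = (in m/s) 1.919e+07. Check: 1 foot = 0.3048 m, so 14.75 foot = 14.75 * 0.3048 = 4.4958 m. 1 megahertz = 1000000 Hz, so 4.268 megahertz = 4.268 * 1000000 = 4268000 Hz. Combine: 4.4958 m * 4268000 Hz = 19188074 m/s. Result: 19188074 m/s ≈ 1.919e+07 m/s (4 s.f.).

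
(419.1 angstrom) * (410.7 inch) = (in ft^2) 1 angstrom = 1e-10 m, so 419.1 angstrom = 419.1 * 1e-10 = 4.191e-08 m. 1 inch = 0.0254 m, so 410.7 inch = 410.7 * 0.0254 = 10.43178 m. Combine: 4.191e-08 m * 10.43178 m = 4.371959e-07 m^2. 1 ft^2 = 0.09290304 m^2, so 4.371959e-07 m^2 = 4.371959e-07 / 0.09290304 = 4.7059375e-06 ft^2 ≈ 4.706e-06 ft^2 (4 s.f.). Final answer: 4.706e-06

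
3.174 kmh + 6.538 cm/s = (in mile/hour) 1 kmh = 0.27777778 m/s, so 3.174 kmh = 3.174 * 0.27777778 = 0.88166667 m/s. 1 cm/s = 0.01 m/s, so 6.538 cm/s = 6.538 * 0.01 = 0.06538 m/s. Sum: 0.88166667 + 0.06538 = 0.94704667 m/s. 1 mile/hour = 0.44704 m/s, so 0.94704667 m/s = 0.94704667 / 0.44704 = 2.1184831 mile/hour ≈ 2.118 mile/hour (4 s.f.). Final answer: 2.118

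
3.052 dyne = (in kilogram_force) 3.112e-06. Check: 1 dyne = 1e-05 N, so 3.052 dyne = 3.052 * 1e-05 = 3.052e-05 N. 1 kilogram_force = 9.80665 N, so 3.052e-05 N = 3.052e-05 / 9.80665 = 3.1121739e-06 kilogram_force ≈ 3.112e-06 kilogram_force (4 s.f.).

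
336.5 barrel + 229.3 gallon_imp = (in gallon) 1 barrel = 0.15898729 m^3, so 336.5 barrel = 336.5 * 0.15898729 = 53.499225 m^3. 1 gallon_imp = 0.00454609 m^3, so 229.3 gallon_imp = 229.3 * 0.00454609 = 1.0424184 m^3. Sum: 53.499225 + 1.0424184 = 54.541643 m^3. 1 gallon = 0.0037854118 m^3, so 54.541643 m^3 = 54.541643 / 0.0037854118 = 14408.378 gallon ≈ 1.441e+04 gallon (4 s.f.). Final answer: 1.441e+04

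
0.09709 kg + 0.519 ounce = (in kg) 0.1118. Check: 0.09709 kg is already in kg. 1 ounce = 0.028349523 kg, so 0.519 ounce = 0.519 * 0.028349523 = 0.014713403 kg. Sum: 0.09709 + 0.014713403 = 0.1118034 kg. Result: 0.1118034 kg ≈ 0.1118 kg (4 s.f.).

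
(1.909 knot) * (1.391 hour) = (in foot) 1 knot = 0.51444444 m/s, so 1.909 knot = 1.909 * 0.51444444 = 0.98207444 m/s. 1 hour = 3600 s, so 1.391 hour = 1.391 * 3600 = 5007.6 s. Combine: 0.98207444 m/s * 5007.6 s = 4917.836 m. 1 foot = 0.3048 m, so 4917.836 m = 4917.836 / 0.3048 = 16134.633 foot ≈ 1.613e+04 foot (4 s.f.). Final answer: 1.613e+04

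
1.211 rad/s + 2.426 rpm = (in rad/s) 1.211 rad/s is already in rad/s. 1 rpm = 0.10471976 rad/s, so 2.426 rpm = 2.426 * 0.10471976 = 0.25405013 rad/s. Sum: 1.211 + 0.25405013 = 1.4650501 rad/s. Result: 1.4650501 rad/s ≈ 1.465 rad/s (4 s.f.). Final answer: 1.465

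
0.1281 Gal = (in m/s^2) 0.001281. Check: 1 Gal = 0.01 m/s^2, so 0.1281 Gal = 0.1281 * 0.01 = 0.001281 m/s^2. Result: 0.001281 m/s^2.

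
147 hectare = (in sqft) 1 hectare = 10000 m^2, so 147 hectare = 147 * 10000 = 1470000 m^2. 1 sqft = 0.09290304 m^2, so 1470000 m^2 = 1470000 / 0.09290304 = 15822948 sqft ≈ 1.582e+07 sqft (4 s.f.). Final answer: 1.582e+07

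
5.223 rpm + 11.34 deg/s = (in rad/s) 1 rpm = 0.10471976 rad/s, so 5.223 rpm = 5.223 * 0.10471976 = 0.54695128 rad/s. 1 deg/s = 0.017453293 rad/s, so 11.34 deg/s = 11.34 * 0.017453293 = 0.19792034 rad/s. Sum: 0.54695128 + 0.19792034 = 0.74487162 rad/s. Result: 0.74487162 rad/s ≈ 0.7449 rad/s (4 s.f.). Final answer: 0.7449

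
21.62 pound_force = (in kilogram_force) 1 pound_force = 4.4482216 N, so 21.62 pound_force = 21.62 * 4.4482216 = 96.170551 N. 1 kilogram_force = 9.80665 N, so 96.170551 N = 96.170551 / 9.80665 = 9.806667 kilogram_force ≈ 9.807 kilogram_force (4 s.f.). Final answer: 9.807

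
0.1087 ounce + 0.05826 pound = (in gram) 29.51. Check: 1 ounce = 0.028349523 kg, so 0.1087 ounce = 0.1087 * 0.028349523 = 0.0030815932 kg. 1 pound = 0.45359237 kg, so 0.05826 pound = 0.05826 * 0.45359237 = 0.026426291 kg. Sum: 0.0030815932 + 0.026426291 = 0.029507885 kg. 1 gram = 0.001 kg, so 0.029507885 kg = 0.029507885 / 0.001 = 29.507885 gram ≈ 29.51 gram (4 s.f.).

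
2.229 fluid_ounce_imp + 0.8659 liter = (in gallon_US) 1 fluid_ounce_imp = 2.8413063e-05 m^3, so 2.229 fluid_ounce_imp = 2.229 * 2.8413063e-05 = 6.3332716e-05 m^3. 1 liter = 0.001 m^3, so 0.8659 liter = 0.8659 * 0.001 = 0.0008659 m^3. Sum: 6.3332716e-05 + 0.0008659 = 0.00092923272 m^3. 1 gallon_US = 0.0037854118 m^3, so 0.00092923272 m^3 = 0.00092923272 / 0.0037854118 = 0.24547731 gallon_US ≈ 0.2455 gallon_US (4 s.f.). Final answer: 0.2455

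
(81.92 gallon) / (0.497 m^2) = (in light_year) 1 gallon = 0.0037854118 m^3, so 81.92 gallon = 81.92 * 0.0037854118 = 0.31010093 m^3. 0.497 m^2 is already in m^2. Combine: 0.31010093 m^3 / 0.497 m^2 = 0.62394554 m. 1 light_year = 9.4607305e+15 m, so 0.62394554 m = 0.62394554 / 9.4607305e+15 = 6.5951096e-17 light_year ≈ 6.595e-17 light_year (4 s.f.). Final answer: 6.595e-17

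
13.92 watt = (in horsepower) 0.01867. Check: 13.92 watt = 13.92 W. 1 horsepower = 745.69987 W, so 13.92 W = 13.92 / 745.69987 = 0.018667027 horsepower ≈ 0.01867 horsepower (4 s.f.).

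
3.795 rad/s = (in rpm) 1 rpm = 0.10471976 rad/s, so 3.795 rad/s = 3.795 / 0.10471976 = 36.239581 rpm ≈ 36.24 rpm (4 s.f.). Final answer: 36.24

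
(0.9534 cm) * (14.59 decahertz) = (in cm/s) 139.1. Check: 1 cm = 0.01 m, so 0.9534 cm = 0.9534 * 0.01 = 0.009534 m. 1 decahertz = 10 Hz, so 14.59 decahertz = 14.59 * 10 = 145.9 Hz. Combine: 0.009534 m * 145.9 Hz = 1.3910106 m/s. 1 cm/s = 0.01 m/s, so 1.3910106 m/s = 1.3910106 / 0.01 = 139.10106 cm/s ≈ 139.1 cm/s (4 s.f.).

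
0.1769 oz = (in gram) 5.015. Check: 1 oz = 0.028349523 kg, so 0.1769 oz = 0.1769 * 0.028349523 = 0.0050150306 kg. 1 gram = 0.001 kg, so 0.0050150306 kg = 0.0050150306 / 0.001 = 5.0150306 gram ≈ 5.015 gram (4 s.f.).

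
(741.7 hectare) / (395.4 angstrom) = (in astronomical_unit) 1 hectare = 10000 m^2, so 741.7 hectare = 741.7 * 10000 = 7417000 m^2. 1 angstrom = 1e-10 m, so 395.4 angstrom = 395.4 * 1e-10 = 3.954e-08 m. Combine: 7417000 m^2 / 3.954e-08 m = 1.875822e+14 m. 1 astronomical_unit = 1.4959787e+11 m, so 1.875822e+14 m = 1.875822e+14 / 1.4959787e+11 = 1253.9095 astronomical_unit ≈ 1254 astronomical_unit (4 s.f.). Final answer: 1254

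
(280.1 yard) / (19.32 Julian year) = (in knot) 1 yard = 0.9144 m, so 280.1 yard = 280.1 * 0.9144 = 256.12344 m. 1 Julian year = 31557600 s, so 19.32 Julian year = 19.32 * 31557600 = 6.0969283e+08 s. Combine: 256.12344 m / 6.0969283e+08 s = 4.2008603e-07 m/s. 1 knot = 0.51444444 m/s, so 4.2008603e-07 m/s = 4.2008603e-07 / 0.51444444 = 8.1658191e-07 knot ≈ 8.166e-07 knot (4 s.f.). Final answer: 8.166e-07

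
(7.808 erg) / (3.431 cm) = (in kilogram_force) 1 erg = 1e-07 J, so 7.808 erg = 7.808 * 1e-07 = 7.808e-07 J. 1 cm = 0.01 m, so 3.431 cm = 3.431 * 0.01 = 0.03431 m. Combine: 7.808e-07 J / 0.03431 m = 2.2757214e-05 N. 1 kilogram_force = 9.80665 N, so 2.2757214e-05 N = 2.2757214e-05 / 9.80665 = 2.32059e-06 kilogram_force ≈ 2.321e-06 kilogram_force (4 s.f.). Final answer: 2.321e-06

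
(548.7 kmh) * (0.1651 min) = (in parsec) 1 kmh = 0.27777778 m/s, so 548.7 kmh = 548.7 * 0.27777778 = 152.41667 m/s. 1 min = 60 s, so 0.1651 min = 0.1651 * 60 = 9.906 s. Combine: 152.41667 m/s * 9.906 s = 1509.8395 m. 1 parsec = 3.0856776e+16 m, so 1509.8395 m = 1509.8395 / 3.0856776e+16 = 4.8930566e-14 parsec ≈ 4.893e-14 parsec (4 s.f.). Final answer: 4.893e-14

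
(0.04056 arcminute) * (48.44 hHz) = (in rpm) 1 arcminute = 0.00029088821 rad, so 0.04056 arcminute = 0.04056 * 0.00029088821 = 1.1798426e-05 rad. 1 hHz = 100 Hz, so 48.44 hHz = 48.44 * 100 = 4844 Hz. Combine: 1.1798426e-05 rad * 4844 Hz = 0.057151574 rad/s. 1 rpm = 0.10471976 rad/s, so 0.057151574 rad/s = 0.057151574 / 0.10471976 = 0.54575733 rpm ≈ 0.5458 rpm (4 s.f.). Final answer: 0.5458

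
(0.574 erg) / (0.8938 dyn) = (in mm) 6.422. Check: 1 erg = 1e-07 J, so 0.574 erg = 0.574 * 1e-07 = 5.74e-08 J. 1 dyn = 1e-05 N, so 0.8938 dyn = 0.8938 * 1e-05 = 8.938e-06 N. Combine: 5.74e-08 J / 8.938e-06 N = 0.0064220183 m. 1 mm = 0.001 m, so 0.0064220183 m = 0.0064220183 / 0.001 = 6.4220183 mm ≈ 6.422 mm (4 s.f.).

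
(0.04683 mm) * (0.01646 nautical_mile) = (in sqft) 1 mm = 0.001 m, so 0.04683 mm = 0.04683 * 0.001 = 4.683e-05 m. 1 nautical_mile = 1852 m, so 0.01646 nautical_mile = 0.01646 * 1852 = 30.48392 m. Combine: 4.683e-05 m * 30.48392 m = 0.001427562 m^2. 1 sqft = 0.09290304 m^2, so 0.001427562 m^2 = 0.001427562 / 0.09290304 = 0.015366149 sqft ≈ 0.01537 sqft (4 s.f.). Final answer: 0.01537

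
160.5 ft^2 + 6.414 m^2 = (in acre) 1 ft^2 = 0.09290304 m^2, so 160.5 ft^2 = 160.5 * 0.09290304 = 14.910938 m^2. 6.414 m^2 is already in m^2. Sum: 14.910938 + 6.414 = 21.324938 m^2. 1 acre = 4046.8564 m^2, so 21.324938 m^2 = 21.324938 / 4046.8564 = 0.0052695069 acre ≈ 0.00527 acre (4 s.f.). Final answer: 0.00527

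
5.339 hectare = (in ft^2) 5.747e+05. Check: 1 hectare = 10000 m^2, so 5.339 hectare = 5.339 * 10000 = 53390 m^2. 1 ft^2 = 0.09290304 m^2, so 53390 m^2 = 53390 / 0.09290304 = 574685.18 ft^2 ≈ 5.747e+05 ft^2 (4 s.f.).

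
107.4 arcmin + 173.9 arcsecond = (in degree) 1 arcmin = 0.00029088821 rad, so 107.4 arcmin = 107.4 * 0.00029088821 = 0.031241394 rad. 1 arcsecond = 4.8481368e-06 rad, so 173.9 arcsecond = 173.9 * 4.8481368e-06 = 0.00084309099 rad. Sum: 0.031241394 + 0.00084309099 = 0.032084485 rad. 1 degree = 0.017453293 rad, so 0.032084485 rad = 0.032084485 / 0.017453293 = 1.8383056 degree ≈ 1.838 degree (4 s.f.). Final answer: 1.838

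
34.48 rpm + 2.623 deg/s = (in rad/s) 1 rpm = 0.10471976 rad/s, so 34.48 rpm = 34.48 * 0.10471976 = 3.6107372 rad/s. 1 deg/s = 0.017453293 rad/s, so 2.623 deg/s = 2.623 * 0.017453293 = 0.045779986 rad/s. Sum: 3.6107372 + 0.045779986 = 3.6565171 rad/s. Result: 3.6565171 rad/s ≈ 3.657 rad/s (4 s.f.). Final answer: 3.657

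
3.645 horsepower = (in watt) 2718. Check: 1 horsepower = 745.69987 W, so 3.645 horsepower = 3.645 * 745.69987 = 2718.076 W. 2718.076 W = 2718.076 watt ≈ 2718 watt (4 s.f.).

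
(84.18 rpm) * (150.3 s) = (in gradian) 1 rpm = 0.10471976 rad/s, so 84.18 rpm = 84.18 * 0.10471976 = 8.815309 rad/s. 150.3 s is already in s. Combine: 8.815309 rad/s * 150.3 s = 1324.9409 rad. 1 gradian = 0.015707963 rad, so 1324.9409 rad = 1324.9409 / 0.015707963 = 84348.36 gradian ≈ 8.435e+04 gradian (4 s.f.). Final answer: 8.435e+04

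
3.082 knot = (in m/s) 1.586. Check: 1 knot = 0.51444444 m/s, so 3.082 knot = 3.082 * 0.51444444 = 1.5855178 m/s. Result: 1.5855178 m/s ≈ 1.586 m/s (4 s.f.).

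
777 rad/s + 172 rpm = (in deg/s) 777 rad/s is already in rad/s. 1 rpm = 0.10471976 rad/s, so 172 rpm = 172 * 0.10471976 = 18.011798 rad/s. Sum: 777 + 18.011798 = 795.0118 rad/s. 1 deg/s = 0.017453293 rad/s, so 795.0118 rad/s = 795.0118 / 0.017453293 = 45550.821 deg/s ≈ 4.555e+04 deg/s (4 s.f.). Final answer: 4.555e+04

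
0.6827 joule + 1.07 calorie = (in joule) 0.6827 joule = 0.6827 J. 1 calorie = 4.184 J, so 1.07 calorie = 1.07 * 4.184 = 4.47688 J. Sum: 0.6827 + 4.47688 = 5.15958 J. 5.15958 J = 5.15958 joule ≈ 5.16 joule (4 s.f.). Final answer: 5.16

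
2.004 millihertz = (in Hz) 0.002004. Check: 1 millihertz = 0.001 Hz, so 2.004 millihertz = 2.004 * 0.001 = 0.002004 Hz. Result: 0.002004 Hz.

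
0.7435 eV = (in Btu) 1 eV = 1.6021766e-19 J, so 0.7435 eV = 0.7435 * 1.6021766e-19 = 1.1912183e-19 J. 1 Btu = 1055.0559 J, so 1.1912183e-19 J = 1.1912183e-19 / 1055.0559 = 1.1290571e-22 Btu ≈ 1.129e-22 Btu (4 s.f.). Final answer: 1.129e-22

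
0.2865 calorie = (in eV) 1 calorie = 4.184 J, so 0.2865 calorie = 0.2865 * 4.184 = 1.198716 J. 1 eV = 1.6021766e-19 J, so 1.198716 J = 1.198716 / 1.6021766e-19 = 7.4817968e+18 eV ≈ 7.482e+18 eV (4 s.f.). Final answer: 7.482e+18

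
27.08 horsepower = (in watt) 1 horsepower = 745.69987 W, so 27.08 horsepower = 27.08 * 745.69987 = 20193.553 W. 20193.553 W = 20193.553 watt ≈ 2.019e+04 watt (4 s.f.). Final answer: 2.019e+04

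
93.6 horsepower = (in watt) 6.98e+04. Check: 1 horsepower = 745.69987 W, so 93.6 horsepower = 93.6 * 745.69987 = 69797.508 W. 69797.508 W = 69797.508 watt ≈ 6.98e+04 watt (4 s.f.).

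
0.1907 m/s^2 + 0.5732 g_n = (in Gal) 0.1907 m/s^2 is already in m/s^2. 1 g_n = 9.80665 m/s^2, so 0.5732 g_n = 0.5732 * 9.80665 = 5.6211718 m/s^2. Sum: 0.1907 + 5.6211718 = 5.8118718 m/s^2. 1 Gal = 0.01 m/s^2, so 5.8118718 m/s^2 = 5.8118718 / 0.01 = 581.18718 Gal ≈ 581.2 Gal (4 s.f.). Final answer: 581.2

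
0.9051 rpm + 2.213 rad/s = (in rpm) 22.04. Check: 1 rpm = 0.10471976 rad/s, so 0.9051 rpm = 0.9051 * 0.10471976 = 0.09478185 rad/s. 2.213 rad/s is already in rad/s. Sum: 0.09478185 + 2.213 = 2.3077819 rad/s. 1 rpm = 0.10471976 rad/s, so 2.3077819 rad/s = 2.3077819 / 0.10471976 = 22.037693 rpm ≈ 22.04 rpm (4 s.f.).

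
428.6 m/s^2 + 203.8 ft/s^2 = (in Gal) 4.907e+04. Check: 428.6 m/s^2 is already in m/s^2. 1 ft/s^2 = 0.3048 m/s^2, so 203.8 ft/s^2 = 203.8 * 0.3048 = 62.11824 m/s^2. Sum: 428.6 + 62.11824 = 490.71824 m/s^2. 1 Gal = 0.01 m/s^2, so 490.71824 m/s^2 = 490.71824 / 0.01 = 49071.824 Gal ≈ 4.907e+04 Gal (4 s.f.).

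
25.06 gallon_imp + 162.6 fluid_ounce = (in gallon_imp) 26.12. Check: 1 gallon_imp = 0.00454609 m^3, so 25.06 gallon_imp = 25.06 * 0.00454609 = 0.11392502 m^3. 1 fluid_ounce = 2.957353e-05 m^3, so 162.6 fluid_ounce = 162.6 * 2.957353e-05 = 0.0048086559 m^3. Sum: 0.11392502 + 0.0048086559 = 0.11873367 m^3. 1 gallon_imp = 0.00454609 m^3, so 0.11873367 m^3 = 0.11873367 / 0.00454609 = 26.117756 gallon_imp ≈ 26.12 gallon_imp (4 s.f.).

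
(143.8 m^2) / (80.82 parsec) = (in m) 5.766e-17. Check: 143.8 m^2 is already in m^2. 1 parsec = 3.0856776e+16 m, so 80.82 parsec = 80.82 * 3.0856776e+16 = 2.4938446e+18 m. Combine: 143.8 m^2 / 2.4938446e+18 m = 5.7661973e-17 m. Result: 5.7661973e-17 m ≈ 5.766e-17 m (4 s.f.).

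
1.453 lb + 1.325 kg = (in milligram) 1.984e+06. Check: 1 lb = 0.45359237 kg, so 1.453 lb = 1.453 * 0.45359237 = 0.65906971 kg. 1.325 kg is already in kg. Sum: 0.65906971 + 1.325 = 1.9840697 kg. 1 milligram = 1e-06 kg, so 1.9840697 kg = 1.9840697 / 1e-06 = 1984069.7 milligram ≈ 1.984e+06 milligram (4 s.f.).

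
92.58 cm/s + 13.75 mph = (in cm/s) 707.3. Check: 1 cm/s = 0.01 m/s, so 92.58 cm/s = 92.58 * 0.01 = 0.9258 m/s. 1 mph = 0.44704 m/s, so 13.75 mph = 13.75 * 0.44704 = 6.1468 m/s. Sum: 0.9258 + 6.1468 = 7.0726 m/s. 1 cm/s = 0.01 m/s, so 7.0726 m/s = 7.0726 / 0.01 = 707.26 cm/s ≈ 707.3 cm/s (4 s.f.).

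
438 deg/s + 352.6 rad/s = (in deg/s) 1 deg/s = 0.017453293 rad/s, so 438 deg/s = 438 * 0.017453293 = 7.6445421 rad/s. 352.6 rad/s is already in rad/s. Sum: 7.6445421 + 352.6 = 360.24454 rad/s. 1 deg/s = 0.017453293 rad/s, so 360.24454 rad/s = 360.24454 / 0.017453293 = 20640.492 deg/s ≈ 2.064e+04 deg/s (4 s.f.). Final answer: 2.064e+04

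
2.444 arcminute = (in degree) 0.04073. Check: 1 arcminute = 0.00029088821 rad, so 2.444 arcminute = 2.444 * 0.00029088821 = 0.00071093078 rad. 1 degree = 0.017453293 rad, so 0.00071093078 rad = 0.00071093078 / 0.017453293 = 0.040733333 degree ≈ 0.04073 degree (4 s.f.).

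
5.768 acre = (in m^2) 2.334e+04. Check: 1 acre = 4046.8564 m^2, so 5.768 acre = 5.768 * 4046.8564 = 23342.268 m^2. Result: 23342.268 m^2 ≈ 2.334e+04 m^2 (4 s.f.).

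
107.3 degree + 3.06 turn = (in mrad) 2.11e+04. Check: 1 degree = 0.017453293 rad, so 107.3 degree = 107.3 * 0.017453293 = 1.8727383 rad. 1 turn = 6.2831853 rad, so 3.06 turn = 3.06 * 6.2831853 = 19.226547 rad. Sum: 1.8727383 + 19.226547 = 21.099285 rad. 1 mrad = 0.001 rad, so 21.099285 rad = 21.099285 / 0.001 = 21099.285 mrad ≈ 2.11e+04 mrad (4 s.f.).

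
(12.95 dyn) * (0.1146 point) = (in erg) 0.05235. Check: 1 dyn = 1e-05 N, so 12.95 dyn = 12.95 * 1e-05 = 0.0001295 N. 1 point = 0.00035277778 m, so 0.1146 point = 0.1146 * 0.00035277778 = 4.0428333e-05 m. Combine: 0.0001295 N * 4.0428333e-05 m = 5.2354692e-09 J. 1 erg = 1e-07 J, so 5.2354692e-09 J = 5.2354692e-09 / 1e-07 = 0.052354692 erg ≈ 0.05235 erg (4 s.f.).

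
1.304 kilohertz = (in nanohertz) 1 kilohertz = 1000 Hz, so 1.304 kilohertz = 1.304 * 1000 = 1304 Hz. 1 nanohertz = 1e-09 Hz, so 1304 Hz = 1304 / 1e-09 = 1.304e+12 nanohertz. Final answer: 1.304e+12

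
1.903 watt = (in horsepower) 0.002552. Check: 1.903 watt = 1.903 W. 1 horsepower = 745.69987 W, so 1.903 W = 1.903 / 745.69987 = 0.002551965 horsepower ≈ 0.002552 horsepower (4 s.f.).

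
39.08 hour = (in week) 1 hour = 3600 s, so 39.08 hour = 39.08 * 3600 = 140688 s. 1 week = 604800 s, so 140688 s = 140688 / 604800 = 0.23261905 week ≈ 0.2326 week (4 s.f.). Final answer: 0.2326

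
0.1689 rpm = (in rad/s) 0.01769. Check: 1 rpm = 0.10471976 rad/s, so 0.1689 rpm = 0.1689 * 0.10471976 = 0.017687167 rad/s. Result: 0.017687167 rad/s ≈ 0.01769 rad/s (4 s.f.).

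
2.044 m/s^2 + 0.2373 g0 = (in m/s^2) 2.044 m/s^2 is already in m/s^2. 1 g0 = 9.80665 m/s^2, so 0.2373 g0 = 0.2373 * 9.80665 = 2.327118 m/s^2. Sum: 2.044 + 2.327118 = 4.371118 m/s^2. Result: 4.371118 m/s^2 ≈ 4.371 m/s^2 (4 s.f.). Final answer: 4.371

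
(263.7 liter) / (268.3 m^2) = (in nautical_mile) 1 liter = 0.001 m^3, so 263.7 liter = 263.7 * 0.001 = 0.2637 m^3. 268.3 m^2 is already in m^2. Combine: 0.2637 m^3 / 268.3 m^2 = 0.00098285501 m. 1 nautical_mile = 1852 m, so 0.00098285501 m = 0.00098285501 / 1852 = 5.3069925e-07 nautical_mile ≈ 5.307e-07 nautical_mile (4 s.f.). Final answer: 5.307e-07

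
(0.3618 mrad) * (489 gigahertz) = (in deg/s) 1.014e+10. Check: 1 mrad = 0.001 rad, so 0.3618 mrad = 0.3618 * 0.001 = 0.0003618 rad. 1 gigahertz = 1e+09 Hz, so 489 gigahertz = 489 * 1e+09 = 4.89e+11 Hz. Combine: 0.0003618 rad * 4.89e+11 Hz = 1.769202e+08 rad/s. 1 deg/s = 0.017453293 rad/s, so 1.769202e+08 rad/s = 1.769202e+08 / 0.017453293 = 1.0136781e+10 deg/s ≈ 1.014e+10 deg/s (4 s.f.).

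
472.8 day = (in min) 6.808e+05. Check: 1 day = 86400 s, so 472.8 day = 472.8 * 86400 = 40849920 s. 1 min = 60 s, so 40849920 s = 40849920 / 60 = 680832 min ≈ 6.808e+05 min (4 s.f.).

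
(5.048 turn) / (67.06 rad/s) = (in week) 1 turn = 6.2831853 rad, so 5.048 turn = 5.048 * 6.2831853 = 31.717519 rad. 67.06 rad/s is already in rad/s. Combine: 31.717519 rad / 67.06 rad/s = 0.47297226 s. 1 week = 604800 s, so 0.47297226 s = 0.47297226 / 604800 = 7.8203085e-07 week ≈ 7.82e-07 week (4 s.f.). Final answer: 7.82e-07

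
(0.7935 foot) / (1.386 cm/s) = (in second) 1 foot = 0.3048 m, so 0.7935 foot = 0.7935 * 0.3048 = 0.2418588 m. 1 cm/s = 0.01 m/s, so 1.386 cm/s = 1.386 * 0.01 = 0.01386 m/s. Combine: 0.2418588 m / 0.01386 m/s = 17.45013 s. 17.45013 s = 17.45013 second ≈ 17.45 second (4 s.f.). Final answer: 17.45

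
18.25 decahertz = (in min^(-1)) 1 decahertz = 10 Hz, so 18.25 decahertz = 18.25 * 10 = 182.5 Hz. 1 min^(-1) = 0.016666667 Hz, so 182.5 Hz = 182.5 / 0.016666667 = 10950 min^(-1) ≈ 1.095e+04 min^(-1) (4 s.f.). Final answer: 1.095e+04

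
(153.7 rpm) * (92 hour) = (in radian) 1 rpm = 0.10471976 rad/s, so 153.7 rpm = 153.7 * 0.10471976 = 16.095426 rad/s. 1 hour = 3600 s, so 92 hour = 92 * 3600 = 331200 s. Combine: 16.095426 rad/s * 331200 s = 5330805.2 rad. 5330805.2 rad = 5330805.2 radian ≈ 5.331e+06 radian (4 s.f.). Final answer: 5.331e+06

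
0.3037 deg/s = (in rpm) 0.05062. Check: 1 deg/s = 0.017453293 rad/s, so 0.3037 deg/s = 0.3037 * 0.017453293 = 0.0053005649 rad/s. 1 rpm = 0.10471976 rad/s, so 0.0053005649 rad/s = 0.0053005649 / 0.10471976 = 0.050616667 rpm ≈ 0.05062 rpm (4 s.f.).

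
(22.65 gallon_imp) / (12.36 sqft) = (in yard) 0.09807. Check: 1 gallon_imp = 0.00454609 m^3, so 22.65 gallon_imp = 22.65 * 0.00454609 = 0.10296894 m^3. 1 sqft = 0.09290304 m^2, so 12.36 sqft = 12.36 * 0.09290304 = 1.1482816 m^2. Combine: 0.10296894 m^3 / 1.1482816 m^2 = 0.089672203 m. 1 yard = 0.9144 m, so 0.089672203 m = 0.089672203 / 0.9144 = 0.098066714 yard ≈ 0.09807 yard (4 s.f.).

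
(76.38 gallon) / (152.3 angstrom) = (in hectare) 1 gallon = 0.0037854118 m^3, so 76.38 gallon = 76.38 * 0.0037854118 = 0.28912975 m^3. 1 angstrom = 1e-10 m, so 152.3 angstrom = 152.3 * 1e-10 = 1.523e-08 m. Combine: 0.28912975 m^3 / 1.523e-08 m = 18984225 m^2. 1 hectare = 10000 m^2, so 18984225 m^2 = 18984225 / 10000 = 1898.4225 hectare ≈ 1898 hectare (4 s.f.). Final answer: 1898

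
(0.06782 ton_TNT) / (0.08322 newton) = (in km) 3.41e+06. Check: 1 ton_TNT = 4.184e+09 J, so 0.06782 ton_TNT = 0.06782 * 4.184e+09 = 2.8375888e+08 J. 0.08322 newton = 0.08322 N. Combine: 2.8375888e+08 J / 0.08322 N = 3.4097438e+09 m. 1 km = 1000 m, so 3.4097438e+09 m = 3.4097438e+09 / 1000 = 3409743.8 km ≈ 3.41e+06 km (4 s.f.).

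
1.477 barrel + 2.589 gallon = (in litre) 1 barrel = 0.15898729 m^3, so 1.477 barrel = 1.477 * 0.15898729 = 0.23482423 m^3. 1 gallon = 0.0037854118 m^3, so 2.589 gallon = 2.589 * 0.0037854118 = 0.0098004311 m^3. Sum: 0.23482423 + 0.0098004311 = 0.24462467 m^3. 1 litre = 0.001 m^3, so 0.24462467 m^3 = 0.24462467 / 0.001 = 244.62467 litre ≈ 244.6 litre (4 s.f.). Final answer: 244.6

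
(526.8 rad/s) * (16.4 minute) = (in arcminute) 526.8 rad/s is already in rad/s. 1 minute = 60 s, so 16.4 minute = 16.4 * 60 = 984 s. Combine: 526.8 rad/s * 984 s = 518371.2 rad. 1 arcminute = 0.00029088821 rad, so 518371.2 rad = 518371.2 / 0.00029088821 = 1.7820289e+09 arcminute ≈ 1.782e+09 arcminute (4 s.f.). Final answer: 1.782e+09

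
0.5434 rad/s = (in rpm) 1 rpm = 0.10471976 rad/s, so 0.5434 rad/s = 0.5434 / 0.10471976 = 5.1890878 rpm ≈ 5.189 rpm (4 s.f.). Final answer: 5.189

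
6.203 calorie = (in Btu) 1 calorie = 4.184 J, so 6.203 calorie = 6.203 * 4.184 = 25.953352 J. 1 Btu = 1055.0559 J, so 25.953352 J = 25.953352 / 1055.0559 = 0.024599031 Btu ≈ 0.0246 Btu (4 s.f.). Final answer: 0.0246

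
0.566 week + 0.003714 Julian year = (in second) 4.595e+05. Check: 1 week = 604800 s, so 0.566 week = 0.566 * 604800 = 342316.8 s. 1 Julian year = 31557600 s, so 0.003714 Julian year = 0.003714 * 31557600 = 117204.93 s. Sum: 342316.8 + 117204.93 = 459521.73 s. 459521.73 s = 459521.73 second ≈ 4.595e+05 second (4 s.f.).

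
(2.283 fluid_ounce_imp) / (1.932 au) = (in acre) 5.546e-20. Check: 1 fluid_ounce_imp = 2.8413063e-05 m^3, so 2.283 fluid_ounce_imp = 2.283 * 2.8413063e-05 = 6.4867022e-05 m^3. 1 au = 1.4959787e+11 m, so 1.932 au = 1.932 * 1.4959787e+11 = 2.8902309e+11 m. Combine: 6.4867022e-05 m^3 / 2.8902309e+11 m = 2.2443543e-16 m^2. 1 acre = 4046.8564 m^2, so 2.2443543e-16 m^2 = 2.2443543e-16 / 4046.8564 = 5.5459203e-20 acre ≈ 5.546e-20 acre (4 s.f.).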